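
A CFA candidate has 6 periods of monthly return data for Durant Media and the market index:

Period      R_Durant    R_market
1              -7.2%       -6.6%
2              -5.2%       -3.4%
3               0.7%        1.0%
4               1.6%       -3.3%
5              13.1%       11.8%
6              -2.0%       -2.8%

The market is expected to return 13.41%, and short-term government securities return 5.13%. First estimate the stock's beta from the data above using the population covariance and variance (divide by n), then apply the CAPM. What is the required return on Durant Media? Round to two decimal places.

13.76%

Mean R_i = (-7.2 − 5.2 + 0.7 + 1.6 + 13.1 − 2.0) / 6 = 0.1667%
Mean R_m = (-6.6 − 3.4 + 1.0 − 3.3 + 11.8 − 2.8) / 6 = -0.5500%
Σ(R_i − R̄_i)(R_m − R̄_m) = 221.3500  ⇒  Cov = 221.3500 / 6 = 36.8917
Σ(R_m − R̄_m)² = 212.2750  ⇒  Var(R_m) = 212.2750 / 6 = 35.3792
β = Cov / Var(R_m) = 36.8917 / 35.3792 = 1.0428
MRP = 13.41% − 5.13% = 8.28%
E(R) = R_f + β × MRP = 5.13% + 1.0428 × 8.28% = 13.76%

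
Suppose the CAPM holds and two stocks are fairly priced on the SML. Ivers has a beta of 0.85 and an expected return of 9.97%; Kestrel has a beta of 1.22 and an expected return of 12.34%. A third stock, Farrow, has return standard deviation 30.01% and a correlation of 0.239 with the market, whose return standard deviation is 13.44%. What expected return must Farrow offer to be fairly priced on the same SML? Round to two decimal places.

MRP = (12.34% − 9.97%) / (1.22 − 0.85) = 6.4054%
R_f = 9.97% − 0.85 × 6.4054% = 4.5254%
β_Farrow = ρ·σ_i/σ_m = 0.239 × 30.01 / 13.44 = 0.5337
E(R_Farrow) = R_f + β × MRP = 4.5254% + 0.5337 × 6.4054% = 7.94%

7.94%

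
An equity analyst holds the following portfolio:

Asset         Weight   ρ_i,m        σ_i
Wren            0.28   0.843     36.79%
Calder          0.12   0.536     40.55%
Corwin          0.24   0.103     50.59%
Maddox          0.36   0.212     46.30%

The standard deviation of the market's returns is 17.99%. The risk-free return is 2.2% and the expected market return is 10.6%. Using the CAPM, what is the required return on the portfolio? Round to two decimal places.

β_Wren = 0.843 × 36.79% / 17.99% = 1.7240
β_Calder = 0.536 × 40.55% / 17.99% = 1.2082
β_Corwin = 0.103 × 50.59% / 17.99% = 0.2896
β_Maddox = 0.212 × 46.30% / 17.99% = 0.5456
β_P = Σ w_i β_i = 0.28×1.7240 + 0.12×1.2082 + 0.24×0.2896 + 0.36×0.5456 = 0.8936
MRP = 10.6% − 2.2% = 8.40%
E(R_P) = R_f + β_P × MRP = 2.2% + 0.8936 × 8.4% = 9.71%

9.71%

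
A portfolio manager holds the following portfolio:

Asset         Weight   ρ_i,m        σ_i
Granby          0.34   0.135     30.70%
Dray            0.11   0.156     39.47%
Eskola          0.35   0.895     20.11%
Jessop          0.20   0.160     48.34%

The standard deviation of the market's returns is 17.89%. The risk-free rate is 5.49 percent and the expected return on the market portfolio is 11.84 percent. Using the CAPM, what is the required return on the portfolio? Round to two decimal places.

β_Granby = 0.135 × 30.70% / 17.89% = 0.2317
β_Dray = 0.156 × 39.47% / 17.89% = 0.3442
β_Eskola = 0.895 × 20.11% / 17.89% = 1.0061
β_Jessop = 0.160 × 48.34% / 17.89% = 0.4323
β_P = Σ w_i β_i = 0.34×0.2317 + 0.11×0.3442 + 0.35×1.0061 + 0.20×0.4323 = 0.5552
MRP = 11.84% − 5.49% = 6.35%
E(R_P) = R_f + β_P × MRP = 5.49% + 0.5552 × 6.35% = 9.02%

9.02%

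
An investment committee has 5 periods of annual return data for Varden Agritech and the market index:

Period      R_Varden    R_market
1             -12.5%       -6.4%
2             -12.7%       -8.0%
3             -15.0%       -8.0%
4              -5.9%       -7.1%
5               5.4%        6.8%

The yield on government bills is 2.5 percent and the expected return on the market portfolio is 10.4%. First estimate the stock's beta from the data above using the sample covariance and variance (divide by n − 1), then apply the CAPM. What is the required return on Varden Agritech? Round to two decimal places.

Mean R_i = (-12.5 − 12.7 − 15.0 − 5.9 + 5.4) / 5 = -8.1400%
Mean R_m = (-6.4 − 8.0 − 8.0 − 7.1 + 6.8) / 5 = -4.5400%
Σ(R_i − R̄_i)(R_m − R̄_m) = 195.4320  ⇒  Cov = 195.4320 / 4 = 48.8580
Σ(R_m − R̄_m)² = 162.5520  ⇒  Var(R_m) = 162.5520 / 4 = 40.6380
β = Cov / Var(R_m) = 48.8580 / 40.6380 = 1.2023
MRP = 10.4% − 2.5% = 7.90%
E(R) = R_f + β × MRP = 2.5% + 1.2023 × 7.9% = 12.00%

12.00%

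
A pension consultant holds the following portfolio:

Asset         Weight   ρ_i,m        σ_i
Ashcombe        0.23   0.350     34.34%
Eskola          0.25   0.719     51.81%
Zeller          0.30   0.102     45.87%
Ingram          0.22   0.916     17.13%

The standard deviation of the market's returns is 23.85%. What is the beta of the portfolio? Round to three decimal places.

β_Ashcombe = 0.350 × 34.34% / 23.85% = 0.5039
β_Eskola = 0.719 × 51.81% / 23.85% = 1.5619
β_Zeller = 0.102 × 45.87% / 23.85% = 0.1962
β_Ingram = 0.916 × 17.13% / 23.85% = 0.6579
β_P = Σ w_i β_i = 0.23×0.5039 + 0.25×1.5619 + 0.30×0.1962 + 0.22×0.6579 = 0.7100

0.710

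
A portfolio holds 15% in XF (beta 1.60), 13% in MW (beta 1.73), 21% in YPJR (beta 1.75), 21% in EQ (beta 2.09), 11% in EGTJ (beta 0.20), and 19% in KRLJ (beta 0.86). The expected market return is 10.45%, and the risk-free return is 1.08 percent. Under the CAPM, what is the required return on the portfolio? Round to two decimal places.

β_P = Σ w_i β_i = 0.15×1.60 + 0.13×1.73 + 0.21×1.75 + 0.21×2.09 + 0.11×0.20 + 0.19×0.86 = 1.4567
MRP = 10.45% − 1.08% = 9.37%
E(R_P) = R_f + β_P × MRP = 1.08% + 1.4567 × 9.37% = 14.73%

14.73%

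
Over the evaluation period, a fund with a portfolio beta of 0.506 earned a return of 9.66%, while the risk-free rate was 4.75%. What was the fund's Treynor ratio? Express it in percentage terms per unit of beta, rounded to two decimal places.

Treynor = (R_P − R_f) / β_P = (9.66% − 4.75%) / 0.5060 = 4.91% / 0.5060 = 9.70%

9.70%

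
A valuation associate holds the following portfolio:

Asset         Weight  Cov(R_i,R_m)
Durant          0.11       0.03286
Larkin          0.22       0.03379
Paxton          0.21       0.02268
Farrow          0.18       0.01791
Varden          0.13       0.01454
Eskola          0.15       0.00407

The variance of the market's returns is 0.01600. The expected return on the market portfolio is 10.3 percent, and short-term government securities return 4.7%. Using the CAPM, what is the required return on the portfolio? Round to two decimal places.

β_Durant = 0.03286 / 0.01600 = 2.0538
β_Larkin = 0.03379 / 0.01600 = 2.1119
β_Paxton = 0.02268 / 0.01600 = 1.4175
β_Farrow = 0.01791 / 0.01600 = 1.1194
β_Varden = 0.01454 / 0.01600 = 0.9088
β_Eskola = 0.00407 / 0.01600 = 0.2544
β_P = Σ w_i β_i = 0.11×2.0538 + 0.22×2.1119 + 0.21×1.4175 + 0.18×1.1194 + 0.13×0.9088 + 0.15×0.2544 = 1.3460
MRP = 10.3% − 4.7% = 5.60%
E(R_P) = R_f + β_P × MRP = 4.7% + 1.3460 × 5.6% = 12.24%

12.24%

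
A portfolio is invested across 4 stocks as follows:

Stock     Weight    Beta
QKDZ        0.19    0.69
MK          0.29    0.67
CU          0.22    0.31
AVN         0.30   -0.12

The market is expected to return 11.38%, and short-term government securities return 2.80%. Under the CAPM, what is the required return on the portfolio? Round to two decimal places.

5.87%

β_P = Σ w_i β_i = 0.19×0.69 + 0.29×0.67 + 0.22×0.31 + 0.30×-0.12 = 0.3576
MRP = 11.38% − 2.80% = 8.58%
E(R_P) = R_f + β_P × MRP = 2.80% + 0.3576 × 8.58% = 5.87%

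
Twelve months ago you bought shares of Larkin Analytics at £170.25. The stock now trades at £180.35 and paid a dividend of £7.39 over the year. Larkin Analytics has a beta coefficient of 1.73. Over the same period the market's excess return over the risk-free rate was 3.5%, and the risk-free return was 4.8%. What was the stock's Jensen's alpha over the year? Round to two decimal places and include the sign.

Realised HPR = (P1 + D1 − P0) / P0 = (180.35 + 7.39 − 170.25) / 170.25 = 17.49 / 170.25 = 10.2731%
CAPM required = R_f + β·MRP = 4.8% + 1.73 × 3.5% = 10.8550%
α = realised − required = 10.2731% − 10.8550% = -0.58%

-0.58%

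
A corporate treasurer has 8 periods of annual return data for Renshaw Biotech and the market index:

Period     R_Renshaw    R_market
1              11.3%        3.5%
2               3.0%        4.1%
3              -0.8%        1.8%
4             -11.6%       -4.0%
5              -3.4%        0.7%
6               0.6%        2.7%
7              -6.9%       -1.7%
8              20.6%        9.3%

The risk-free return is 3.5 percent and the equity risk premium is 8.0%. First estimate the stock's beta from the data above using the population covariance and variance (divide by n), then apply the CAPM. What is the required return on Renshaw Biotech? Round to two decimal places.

Mean R_i = (11.3 + 3.0 − 0.8 − 11.6 − 3.4 + 0.6 − 6.9 + 20.6) / 8 = 1.6000%
Mean R_m = (3.5 + 4.1 + 1.8 − 4.0 + 0.7 + 2.7 − 1.7 + 9.3) / 8 = 2.0500%
Σ(R_i − R̄_i)(R_m − R̄_m) = 273.1200  ⇒  Cov = 273.1200 / 8 = 34.1400
Σ(R_m − R̄_m)² = 111.8400  ⇒  Var(R_m) = 111.8400 / 8 = 13.9800
β = Cov / Var(R_m) = 34.1400 / 13.9800 = 2.4421
E(R) = R_f + β × MRP = 3.5% + 2.4421 × 8.0% = 23.04%

23.04%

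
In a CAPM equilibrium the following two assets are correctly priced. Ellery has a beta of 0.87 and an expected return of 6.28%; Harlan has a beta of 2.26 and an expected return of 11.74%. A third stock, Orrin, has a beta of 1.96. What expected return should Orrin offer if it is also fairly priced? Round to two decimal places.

MRP (SML slope) = (11.74% − 6.28%) / (2.26 − 0.87) = 5.46% / 1.39 = 3.9281%
R_f (intercept) = 6.28% − 0.87 × 3.9281% = 2.8626%
E(R_Orrin) = R_f + β × MRP = 2.8626% + 1.96 × 3.9281% = 10.56%

10.56%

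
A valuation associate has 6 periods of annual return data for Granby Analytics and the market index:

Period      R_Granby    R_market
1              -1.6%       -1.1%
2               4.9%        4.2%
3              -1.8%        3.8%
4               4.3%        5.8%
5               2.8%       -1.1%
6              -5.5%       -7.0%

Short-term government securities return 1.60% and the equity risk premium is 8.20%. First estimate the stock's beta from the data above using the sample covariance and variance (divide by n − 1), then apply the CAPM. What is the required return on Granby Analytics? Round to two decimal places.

Mean R_i = (-1.6 + 4.9 − 1.8 + 4.3 + 2.8 − 5.5) / 6 = 0.5167%
Mean R_m = (-1.1 + 4.2 + 3.8 + 5.8 − 1.1 − 7.0) / 6 = 0.7667%
Σ(R_i − R̄_i)(R_m − R̄_m) = 73.4833  ⇒  Cov = 73.4833 / 5 = 14.6967
Σ(R_m − R̄_m)² = 113.6133  ⇒  Var(R_m) = 113.6133 / 5 = 22.7227
β = Cov / Var(R_m) = 14.6967 / 22.7227 = 0.6468
E(R) = R_f + β × MRP = 1.60% + 0.6468 × 8.20% = 6.90%

6.90%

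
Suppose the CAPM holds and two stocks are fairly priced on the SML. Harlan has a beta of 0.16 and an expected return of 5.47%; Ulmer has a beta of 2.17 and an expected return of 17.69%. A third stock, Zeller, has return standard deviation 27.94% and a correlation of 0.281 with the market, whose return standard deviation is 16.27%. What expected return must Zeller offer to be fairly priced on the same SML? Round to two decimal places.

7.43%

MRP = (17.69% − 5.47%) / (2.17 − 0.16) = 6.0796%
R_f = 5.47% − 0.16 × 6.0796% = 4.4973%
β_Zeller = ρ·σ_i/σ_m = 0.281 × 27.94 / 16.27 = 0.4826
E(R_Zeller) = R_f + β × MRP = 4.4973% + 0.4826 × 6.0796% = 7.43%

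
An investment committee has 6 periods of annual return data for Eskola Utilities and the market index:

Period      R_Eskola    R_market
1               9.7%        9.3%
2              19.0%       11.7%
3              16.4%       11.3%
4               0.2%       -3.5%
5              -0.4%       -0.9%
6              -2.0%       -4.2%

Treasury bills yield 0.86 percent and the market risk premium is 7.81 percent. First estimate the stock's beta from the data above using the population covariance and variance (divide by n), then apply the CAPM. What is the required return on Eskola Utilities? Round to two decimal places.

9.98%

Mean R_i = (9.7 + 19.0 + 16.4 + 0.2 − 0.4 − 2.0) / 6 = 7.1500%
Mean R_m = (9.3 + 11.7 + 11.3 − 3.5 − 0.9 − 4.2) / 6 = 3.9500%
Σ(R_i − R̄_i)(R_m − R̄_m) = 336.4350  ⇒  Cov = 336.4350 / 6 = 56.0725
Σ(R_m − R̄_m)² = 288.1550  ⇒  Var(R_m) = 288.1550 / 6 = 48.0258
β = Cov / Var(R_m) = 56.0725 / 48.0258 = 1.1675
E(R) = R_f + β × MRP = 0.86% + 1.1675 × 7.81% = 9.98%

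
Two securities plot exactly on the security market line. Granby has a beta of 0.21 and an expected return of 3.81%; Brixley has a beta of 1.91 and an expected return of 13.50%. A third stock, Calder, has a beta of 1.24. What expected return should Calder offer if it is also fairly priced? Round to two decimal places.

MRP (SML slope) = (13.50% − 3.81%) / (1.91 − 0.21) = 9.69% / 1.70 = 5.7000%
R_f (intercept) = 3.81% − 0.21 × 5.7000% = 2.6130%
E(R_Calder) = R_f + β × MRP = 2.6130% + 1.24 × 5.7000% = 9.68%

9.68%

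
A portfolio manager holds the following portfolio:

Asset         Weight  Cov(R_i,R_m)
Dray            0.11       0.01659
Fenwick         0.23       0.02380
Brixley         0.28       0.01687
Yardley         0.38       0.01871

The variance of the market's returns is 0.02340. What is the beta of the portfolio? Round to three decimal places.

0.818

β_Dray = 0.01659 / 0.02340 = 0.7090
β_Fenwick = 0.02380 / 0.02340 = 1.0171
β_Brixley = 0.01687 / 0.02340 = 0.7209
β_Yardley = 0.01871 / 0.02340 = 0.7996
β_P = Σ w_i β_i = 0.11×0.7090 + 0.23×1.0171 + 0.28×0.7209 + 0.38×0.7996 = 0.8176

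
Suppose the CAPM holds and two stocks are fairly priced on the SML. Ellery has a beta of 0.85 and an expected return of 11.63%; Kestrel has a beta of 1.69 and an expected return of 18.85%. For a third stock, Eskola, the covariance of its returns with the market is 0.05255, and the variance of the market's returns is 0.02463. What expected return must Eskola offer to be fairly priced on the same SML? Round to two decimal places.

MRP = (18.85% − 11.63%) / (1.69 − 0.85) = 8.5952%
R_f = 11.63% − 0.85 × 8.5952% = 4.3241%
β_Eskola = Cov / Var(R_m) = 0.05255 / 0.02463 = 2.1336
E(R_Eskola) = R_f + β × MRP = 4.3241% + 2.1336 × 8.5952% = 22.66%

22.66%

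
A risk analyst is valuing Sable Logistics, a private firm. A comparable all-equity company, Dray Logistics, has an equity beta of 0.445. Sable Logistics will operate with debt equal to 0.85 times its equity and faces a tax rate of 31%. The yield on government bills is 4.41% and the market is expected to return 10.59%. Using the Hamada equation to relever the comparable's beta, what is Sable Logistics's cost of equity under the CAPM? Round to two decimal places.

β_L = β_U × [1 + (1 − t)(D/E)] = 0.445 × [1 + (1 − 0.31) × 0.85]
    = 0.445 × [1 + 0.69 × 0.85] = 0.445 × 1.5865 = 0.7060
MRP = 10.59% − 4.41% = 6.18%
E(R) = R_f + β_L × MRP = 4.41% + 0.7060 × 6.18% = 8.77%

8.77%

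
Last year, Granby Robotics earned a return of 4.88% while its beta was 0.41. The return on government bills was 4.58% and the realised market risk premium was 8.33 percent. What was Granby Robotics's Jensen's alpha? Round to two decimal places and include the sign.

-3.12%

CAPM benchmark = R_f + β(R_m − R_f) = 4.58% + 0.41 × 8.33% = 7.9953%
α = actual − benchmark = 4.88% − 7.9953% = -3.12%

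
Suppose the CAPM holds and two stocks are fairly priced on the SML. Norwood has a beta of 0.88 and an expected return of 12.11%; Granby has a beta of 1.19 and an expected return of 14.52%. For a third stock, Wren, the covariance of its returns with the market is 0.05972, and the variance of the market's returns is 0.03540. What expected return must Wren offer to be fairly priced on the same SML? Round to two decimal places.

18.38%

MRP = (14.52% − 12.11%) / (1.19 − 0.88) = 7.7742%
R_f = 12.11% − 0.88 × 7.7742% = 5.2687%
β_Wren = Cov / Var(R_m) = 0.05972 / 0.03540 = 1.6870
E(R_Wren) = R_f + β × MRP = 5.2687% + 1.6870 × 7.7742% = 18.38%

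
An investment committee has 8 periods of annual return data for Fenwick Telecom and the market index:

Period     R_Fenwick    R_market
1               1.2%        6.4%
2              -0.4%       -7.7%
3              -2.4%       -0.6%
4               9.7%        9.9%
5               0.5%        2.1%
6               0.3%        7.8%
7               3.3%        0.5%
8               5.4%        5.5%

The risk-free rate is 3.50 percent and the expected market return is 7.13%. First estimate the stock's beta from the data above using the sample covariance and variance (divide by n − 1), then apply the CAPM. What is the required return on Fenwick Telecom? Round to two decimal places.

4.97%

Mean R_i = (1.2 − 0.4 − 2.4 + 9.7 + 0.5 + 0.3 + 3.3 + 5.4) / 8 = 2.2000%
Mean R_m = (6.4 − 7.7 − 0.6 + 9.9 + 2.1 + 7.8 + 0.5 + 5.5) / 8 = 2.9875%
Σ(R_i − R̄_i)(R_m − R̄_m) = 90.3900  ⇒  Cov = 90.3900 / 7 = 12.9129
Σ(R_m − R̄_m)² = 222.9688  ⇒  Var(R_m) = 222.9688 / 7 = 31.8527
β = Cov / Var(R_m) = 12.9129 / 31.8527 = 0.4054
MRP = 7.13% − 3.50% = 3.63%
E(R) = R_f + β × MRP = 3.50% + 0.4054 × 3.63% = 4.97%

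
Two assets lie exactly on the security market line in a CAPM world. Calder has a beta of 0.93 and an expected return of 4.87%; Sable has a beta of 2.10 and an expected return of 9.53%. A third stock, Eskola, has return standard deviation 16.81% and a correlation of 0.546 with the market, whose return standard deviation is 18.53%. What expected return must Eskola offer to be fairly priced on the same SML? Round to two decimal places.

MRP = (9.53% − 4.87%) / (2.10 − 0.93) = 3.9829%
R_f = 4.87% − 0.93 × 3.9829% = 1.1659%
β_Eskola = ρ·σ_i/σ_m = 0.546 × 16.81 / 18.53 = 0.4953
E(R_Eskola) = R_f + β × MRP = 1.1659% + 0.4953 × 3.9829% = 3.14%

3.14%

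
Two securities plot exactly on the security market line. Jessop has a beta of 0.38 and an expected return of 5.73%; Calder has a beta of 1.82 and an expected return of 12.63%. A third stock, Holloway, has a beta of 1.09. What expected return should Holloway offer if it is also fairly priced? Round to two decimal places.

MRP (SML slope) = (12.63% − 5.73%) / (1.82 − 0.38) = 6.90% / 1.44 = 4.7917%
R_f (intercept) = 5.73% − 0.38 × 4.7917% = 3.9092%
E(R_Holloway) = R_f + β × MRP = 3.9092% + 1.09 × 4.7917% = 9.13%

9.13%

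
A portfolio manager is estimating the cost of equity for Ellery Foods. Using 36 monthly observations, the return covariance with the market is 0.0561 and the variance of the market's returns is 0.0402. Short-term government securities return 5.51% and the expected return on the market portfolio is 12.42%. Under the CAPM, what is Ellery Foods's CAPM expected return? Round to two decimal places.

β = Cov(R_i, R_m) / Var(R_m) = 0.0561 / 0.0402 = 1.3955
MRP = 12.42% − 5.51% = 6.91%
E(R) = R_f + β × MRP = 5.51% + 1.3955 × 6.91% = 15.15%

15.15%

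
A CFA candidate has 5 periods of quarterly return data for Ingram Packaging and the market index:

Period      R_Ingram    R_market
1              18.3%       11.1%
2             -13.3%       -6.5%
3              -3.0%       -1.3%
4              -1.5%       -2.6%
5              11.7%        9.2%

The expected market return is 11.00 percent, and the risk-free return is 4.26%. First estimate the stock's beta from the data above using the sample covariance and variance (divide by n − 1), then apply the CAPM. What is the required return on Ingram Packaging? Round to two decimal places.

Mean R_i = (18.3 − 13.3 − 3.0 − 1.5 + 11.7) / 5 = 2.4400%
Mean R_m = (11.1 − 6.5 − 1.3 − 2.6 + 9.2) / 5 = 1.9800%
Σ(R_i − R̄_i)(R_m − R̄_m) = 380.8640  ⇒  Cov = 380.8640 / 4 = 95.2160
Σ(R_m − R̄_m)² = 238.9480  ⇒  Var(R_m) = 238.9480 / 4 = 59.7370
β = Cov / Var(R_m) = 95.2160 / 59.7370 = 1.5939
MRP = 11.00% − 4.26% = 6.74%
E(R) = R_f + β × MRP = 4.26% + 1.5939 × 6.74% = 15.00%

15.00%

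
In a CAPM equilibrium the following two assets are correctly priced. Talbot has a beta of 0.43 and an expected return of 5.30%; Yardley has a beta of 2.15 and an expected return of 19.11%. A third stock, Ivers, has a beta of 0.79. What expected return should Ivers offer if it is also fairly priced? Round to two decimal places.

8.19%

MRP (SML slope) = (19.11% − 5.30%) / (2.15 − 0.43) = 13.81% / 1.72 = 8.0291%
R_f (intercept) = 5.30% − 0.43 × 8.0291% = 1.8475%
E(R_Ivers) = R_f + β × MRP = 1.8475% + 0.79 × 8.0291% = 8.19%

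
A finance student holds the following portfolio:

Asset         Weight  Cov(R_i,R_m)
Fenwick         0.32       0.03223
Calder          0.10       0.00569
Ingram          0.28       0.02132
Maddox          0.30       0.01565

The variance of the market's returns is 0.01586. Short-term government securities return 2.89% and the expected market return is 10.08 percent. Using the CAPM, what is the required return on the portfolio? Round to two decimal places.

β_Fenwick = 0.03223 / 0.01586 = 2.0322
β_Calder = 0.00569 / 0.01586 = 0.3588
β_Ingram = 0.02132 / 0.01586 = 1.3443
β_Maddox = 0.01565 / 0.01586 = 0.9868
β_P = Σ w_i β_i = 0.32×2.0322 + 0.10×0.3588 + 0.28×1.3443 + 0.30×0.9868 = 1.3586
MRP = 10.08% − 2.89% = 7.19%
E(R_P) = R_f + β_P × MRP = 2.89% + 1.3586 × 7.19% = 12.66%

12.66%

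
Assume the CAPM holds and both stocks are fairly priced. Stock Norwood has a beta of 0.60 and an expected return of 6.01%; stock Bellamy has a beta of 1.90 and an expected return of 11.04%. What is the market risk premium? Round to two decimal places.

Both satisfy E(R) = R_f + β·MRP, so the slope of the SML is
MRP = (11.04% − 6.01%) / (1.90 − 0.60) = 5.03% / 1.30 = 3.8692%

3.87%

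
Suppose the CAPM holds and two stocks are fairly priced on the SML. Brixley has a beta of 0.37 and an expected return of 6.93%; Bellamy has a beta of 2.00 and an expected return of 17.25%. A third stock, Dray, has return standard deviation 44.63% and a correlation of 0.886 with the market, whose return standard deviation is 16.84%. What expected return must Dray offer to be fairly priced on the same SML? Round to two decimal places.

19.45%

MRP = (17.25% − 6.93%) / (2.00 − 0.37) = 6.3313%
R_f = 6.93% − 0.37 × 6.3313% = 4.5874%
β_Dray = ρ·σ_i/σ_m = 0.886 × 44.63 / 16.84 = 2.3481
E(R_Dray) = R_f + β × MRP = 4.5874% + 2.3481 × 6.3313% = 19.45%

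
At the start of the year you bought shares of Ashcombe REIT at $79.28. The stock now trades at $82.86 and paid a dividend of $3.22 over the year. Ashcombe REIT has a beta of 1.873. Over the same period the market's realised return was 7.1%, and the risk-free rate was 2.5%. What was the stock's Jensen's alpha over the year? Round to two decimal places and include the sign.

Realised HPR = (P1 + D1 − P0) / P0 = (82.86 + 3.22 − 79.28) / 79.28 = 6.80 / 79.28 = 8.5772%
MRP = 7.1% − 2.5% = 4.60%
CAPM required = R_f + β·MRP = 2.5% + 1.873 × 4.6% = 11.1158%
α = realised − required = 8.5772% − 11.1158% = -2.54%

-2.54%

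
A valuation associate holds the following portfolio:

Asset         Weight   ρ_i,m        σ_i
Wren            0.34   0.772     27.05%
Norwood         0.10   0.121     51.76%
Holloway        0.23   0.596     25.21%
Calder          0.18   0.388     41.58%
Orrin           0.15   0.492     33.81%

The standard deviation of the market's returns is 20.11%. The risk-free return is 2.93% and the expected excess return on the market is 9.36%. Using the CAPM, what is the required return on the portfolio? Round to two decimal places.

10.65%

β_Wren = 0.772 × 27.05% / 20.11% = 1.0384
β_Norwood = 0.121 × 51.76% / 20.11% = 0.3114
β_Holloway = 0.596 × 25.21% / 20.11% = 0.7471
β_Calder = 0.388 × 41.58% / 20.11% = 0.8022
β_Orrin = 0.492 × 33.81% / 20.11% = 0.8272
β_P = Σ w_i β_i = 0.34×1.0384 + 0.10×0.3114 + 0.23×0.7471 + 0.18×0.8022 + 0.15×0.8272 = 0.8245
E(R_P) = R_f + β_P × MRP = 2.93% + 0.8245 × 9.36% = 10.65%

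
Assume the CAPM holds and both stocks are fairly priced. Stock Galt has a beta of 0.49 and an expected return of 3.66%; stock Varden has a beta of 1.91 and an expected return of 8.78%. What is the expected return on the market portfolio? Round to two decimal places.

Both satisfy E(R) = R_f + β·MRP, so the slope of the SML is
MRP = (8.78% − 3.66%) / (1.91 − 0.49) = 5.12% / 1.42 = 3.6056%
R_f = E(R_Galt) − β_Galt·MRP = 3.66% − 0.49 × 3.6056% = 1.8933%
E(R_m) = R_f + MRP = 1.8933% + 3.6056% = 5.50%

5.50%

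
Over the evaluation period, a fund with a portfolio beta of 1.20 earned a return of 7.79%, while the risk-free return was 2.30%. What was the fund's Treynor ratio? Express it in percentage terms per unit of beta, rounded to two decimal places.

4.58%

Treynor = (R_P − R_f) / β_P = (7.79% − 2.30%) / 1.2000 = 5.49% / 1.2000 = 4.58%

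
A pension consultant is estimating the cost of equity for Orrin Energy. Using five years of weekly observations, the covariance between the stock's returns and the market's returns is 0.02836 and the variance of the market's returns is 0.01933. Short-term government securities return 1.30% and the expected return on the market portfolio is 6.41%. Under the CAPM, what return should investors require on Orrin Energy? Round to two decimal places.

β = Cov(R_i, R_m) / Var(R_m) = 0.02836 / 0.01933 = 1.4671
MRP = 6.41% − 1.30% = 5.11%
E(R) = R_f + β × MRP = 1.30% + 1.4671 × 5.11% = 8.80%

8.80%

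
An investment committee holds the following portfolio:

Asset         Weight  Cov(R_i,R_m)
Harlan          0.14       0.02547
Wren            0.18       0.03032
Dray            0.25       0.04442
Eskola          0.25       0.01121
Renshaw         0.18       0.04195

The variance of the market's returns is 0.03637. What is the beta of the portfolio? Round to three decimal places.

β_Harlan = 0.02547 / 0.03637 = 0.7003
β_Wren = 0.03032 / 0.03637 = 0.8337
β_Dray = 0.04442 / 0.03637 = 1.2213
β_Eskola = 0.01121 / 0.03637 = 0.3082
β_Renshaw = 0.04195 / 0.03637 = 1.1534
β_P = Σ w_i β_i = 0.14×0.7003 + 0.18×0.8337 + 0.25×1.2213 + 0.25×0.3082 + 0.18×1.1534 = 0.8381

0.838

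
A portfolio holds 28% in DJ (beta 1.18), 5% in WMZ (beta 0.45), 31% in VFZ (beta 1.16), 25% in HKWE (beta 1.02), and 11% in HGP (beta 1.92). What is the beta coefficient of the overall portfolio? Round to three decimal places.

1.179

β_P = Σ w_i β_i = 0.28×1.18 + 0.05×0.45 + 0.31×1.16 + 0.25×1.02 + 0.11×1.92 = 1.1787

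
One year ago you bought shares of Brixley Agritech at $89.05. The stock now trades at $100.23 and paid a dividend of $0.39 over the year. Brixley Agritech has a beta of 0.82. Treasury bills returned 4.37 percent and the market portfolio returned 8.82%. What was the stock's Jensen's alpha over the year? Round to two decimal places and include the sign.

+4.97%

Realised HPR = (P1 + D1 − P0) / P0 = (100.23 + 0.39 − 89.05) / 89.05 = 11.57 / 89.05 = 12.9927%
MRP = 8.82% − 4.37% = 4.45%
CAPM required = R_f + β·MRP = 4.37% + 0.82 × 4.45% = 8.0190%
α = realised − required = 12.9927% − 8.0190% = +4.97%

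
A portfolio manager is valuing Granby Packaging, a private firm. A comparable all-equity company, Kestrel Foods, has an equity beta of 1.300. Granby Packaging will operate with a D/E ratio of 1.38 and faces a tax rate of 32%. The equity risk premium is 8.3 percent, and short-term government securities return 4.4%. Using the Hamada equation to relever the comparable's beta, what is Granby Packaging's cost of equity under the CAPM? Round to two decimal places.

25.32%

β_L = β_U × [1 + (1 − t)(D/E)] = 1.300 × [1 + (1 − 0.32) × 1.38]
    = 1.300 × [1 + 0.68 × 1.38] = 1.300 × 1.9384 = 2.5199
E(R) = R_f + β_L × MRP = 4.4% + 2.5199 × 8.3% = 25.32%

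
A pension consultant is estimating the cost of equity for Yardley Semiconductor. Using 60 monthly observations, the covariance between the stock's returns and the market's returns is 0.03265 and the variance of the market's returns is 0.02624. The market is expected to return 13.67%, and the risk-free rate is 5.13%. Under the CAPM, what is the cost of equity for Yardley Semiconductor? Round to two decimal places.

15.76%

β = Cov(R_i, R_m) / Var(R_m) = 0.03265 / 0.02624 = 1.2443
MRP = 13.67% − 5.13% = 8.54%
E(R) = R_f + β × MRP = 5.13% + 1.2443 × 8.54% = 15.76%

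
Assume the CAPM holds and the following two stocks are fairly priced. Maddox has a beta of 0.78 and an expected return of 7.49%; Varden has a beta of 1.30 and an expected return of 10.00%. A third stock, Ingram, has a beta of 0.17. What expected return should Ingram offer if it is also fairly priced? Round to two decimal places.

4.55%

MRP (SML slope) = (10.00% − 7.49%) / (1.30 − 0.78) = 2.51% / 0.52 = 4.8269%
R_f (intercept) = 7.49% − 0.78 × 4.8269% = 3.7250%
E(R_Ingram) = R_f + β × MRP = 3.7250% + 0.17 × 4.8269% = 4.55%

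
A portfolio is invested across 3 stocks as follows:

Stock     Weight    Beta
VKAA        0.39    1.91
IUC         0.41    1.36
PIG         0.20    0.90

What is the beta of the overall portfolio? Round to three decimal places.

1.483

β_P = Σ w_i β_i = 0.39×1.91 + 0.41×1.36 + 0.20×0.90 = 1.4825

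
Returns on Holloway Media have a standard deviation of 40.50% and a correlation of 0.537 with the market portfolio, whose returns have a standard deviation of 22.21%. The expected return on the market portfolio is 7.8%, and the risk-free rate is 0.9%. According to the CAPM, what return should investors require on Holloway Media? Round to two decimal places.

β = ρ × σ_i / σ_m = 0.537 × 40.50% / 22.21% = 0.9792
MRP = 7.8% − 0.9% = 6.90%
E(R) = 0.9% + 0.9792 × 6.9% = 7.66%

7.66%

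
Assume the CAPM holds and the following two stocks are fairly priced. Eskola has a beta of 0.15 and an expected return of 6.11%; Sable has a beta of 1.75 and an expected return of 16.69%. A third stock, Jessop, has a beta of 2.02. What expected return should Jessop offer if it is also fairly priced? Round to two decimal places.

MRP (SML slope) = (16.69% − 6.11%) / (1.75 − 0.15) = 10.58% / 1.60 = 6.6125%
R_f (intercept) = 6.11% − 0.15 × 6.6125% = 5.1181%
E(R_Jessop) = R_f + β × MRP = 5.1181% + 2.02 × 6.6125% = 18.48%

18.48%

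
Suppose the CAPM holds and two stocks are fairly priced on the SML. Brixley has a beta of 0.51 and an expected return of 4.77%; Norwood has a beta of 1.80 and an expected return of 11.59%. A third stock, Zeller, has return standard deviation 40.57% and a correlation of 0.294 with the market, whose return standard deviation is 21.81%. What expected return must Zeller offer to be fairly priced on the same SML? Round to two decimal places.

4.97%

MRP = (11.59% − 4.77%) / (1.80 − 0.51) = 5.2868%
R_f = 4.77% − 0.51 × 5.2868% = 2.0737%
β_Zeller = ρ·σ_i/σ_m = 0.294 × 40.57 / 21.81 = 0.5469
E(R_Zeller) = R_f + β × MRP = 2.0737% + 0.5469 × 5.2868% = 4.97%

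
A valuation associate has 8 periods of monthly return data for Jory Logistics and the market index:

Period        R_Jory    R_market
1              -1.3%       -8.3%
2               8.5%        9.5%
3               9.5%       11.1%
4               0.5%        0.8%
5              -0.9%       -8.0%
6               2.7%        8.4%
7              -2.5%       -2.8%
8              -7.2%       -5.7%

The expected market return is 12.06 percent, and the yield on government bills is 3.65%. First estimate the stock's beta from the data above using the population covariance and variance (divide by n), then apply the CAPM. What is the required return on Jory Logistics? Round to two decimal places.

8.63%

Mean R_i = (-1.3 + 8.5 + 9.5 + 0.5 − 0.9 + 2.7 − 2.5 − 7.2) / 8 = 1.1625%
Mean R_m = (-8.3 + 9.5 + 11.1 + 0.8 − 8.0 + 8.4 − 2.8 − 5.7) / 8 = 0.6250%
Σ(R_i − R̄_i)(R_m − R̄_m) = 269.4975  ⇒  Cov = 269.4975 / 8 = 33.6872
Σ(R_m − R̄_m)² = 454.7550  ⇒  Var(R_m) = 454.7550 / 8 = 56.8444
β = Cov / Var(R_m) = 33.6872 / 56.8444 = 0.5926
MRP = 12.06% − 3.65% = 8.41%
E(R) = R_f + β × MRP = 3.65% + 0.5926 × 8.41% = 8.63%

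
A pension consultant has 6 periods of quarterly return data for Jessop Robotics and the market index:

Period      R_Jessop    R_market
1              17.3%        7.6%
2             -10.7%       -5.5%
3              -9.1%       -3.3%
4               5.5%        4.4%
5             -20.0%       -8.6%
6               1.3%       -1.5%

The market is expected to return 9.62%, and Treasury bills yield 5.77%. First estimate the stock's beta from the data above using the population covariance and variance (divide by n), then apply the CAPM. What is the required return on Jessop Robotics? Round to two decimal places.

Mean R_i = (17.3 − 10.7 − 9.1 + 5.5 − 20.0 + 1.3) / 6 = -2.6167%
Mean R_m = (7.6 − 5.5 − 3.3 + 4.4 − 8.6 − 1.5) / 6 = -1.1500%
Σ(R_i − R̄_i)(R_m − R̄_m) = 396.5550  ⇒  Cov = 396.5550 / 6 = 66.0925
Σ(R_m − R̄_m)² = 186.5350  ⇒  Var(R_m) = 186.5350 / 6 = 31.0892
β = Cov / Var(R_m) = 66.0925 / 31.0892 = 2.1259
MRP = 9.62% − 5.77% = 3.85%
E(R) = R_f + β × MRP = 5.77% + 2.1259 × 3.85% = 13.95%

13.95%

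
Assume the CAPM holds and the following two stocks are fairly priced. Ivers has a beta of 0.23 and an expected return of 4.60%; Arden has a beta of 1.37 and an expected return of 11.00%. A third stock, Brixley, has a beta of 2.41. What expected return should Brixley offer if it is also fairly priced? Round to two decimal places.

16.84%

MRP (SML slope) = (11.00% − 4.60%) / (1.37 − 0.23) = 6.40% / 1.14 = 5.6140%
R_f (intercept) = 4.60% − 0.23 × 5.6140% = 3.3088%
E(R_Brixley) = R_f + β × MRP = 3.3088% + 2.41 × 5.6140% = 16.84%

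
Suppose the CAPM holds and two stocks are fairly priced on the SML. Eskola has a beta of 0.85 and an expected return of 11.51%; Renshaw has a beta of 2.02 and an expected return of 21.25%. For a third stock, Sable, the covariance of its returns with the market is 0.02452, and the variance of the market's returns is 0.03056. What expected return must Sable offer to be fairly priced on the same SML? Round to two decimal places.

MRP = (21.25% − 11.51%) / (2.02 − 0.85) = 8.3248%
R_f = 11.51% − 0.85 × 8.3248% = 4.4339%
β_Sable = Cov / Var(R_m) = 0.02452 / 0.03056 = 0.8024
E(R_Sable) = R_f + β × MRP = 4.4339% + 0.8024 × 8.3248% = 11.11%

11.11%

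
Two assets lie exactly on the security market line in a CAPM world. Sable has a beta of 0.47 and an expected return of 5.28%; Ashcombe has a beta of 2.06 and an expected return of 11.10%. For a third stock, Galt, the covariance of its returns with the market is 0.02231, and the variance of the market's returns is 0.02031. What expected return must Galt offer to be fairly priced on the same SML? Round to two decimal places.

7.58%

MRP = (11.10% − 5.28%) / (2.06 − 0.47) = 3.6604%
R_f = 5.28% − 0.47 × 3.6604% = 3.5596%
β_Galt = Cov / Var(R_m) = 0.02231 / 0.02031 = 1.0985
E(R_Galt) = R_f + β × MRP = 3.5596% + 1.0985 × 3.6604% = 7.58%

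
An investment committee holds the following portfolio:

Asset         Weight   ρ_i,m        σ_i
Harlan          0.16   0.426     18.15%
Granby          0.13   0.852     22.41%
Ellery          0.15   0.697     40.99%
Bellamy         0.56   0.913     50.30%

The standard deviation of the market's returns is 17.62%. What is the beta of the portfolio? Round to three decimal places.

1.914

β_Harlan = 0.426 × 18.15% / 17.62% = 0.4388
β_Granby = 0.852 × 22.41% / 17.62% = 1.0836
β_Ellery = 0.697 × 40.99% / 17.62% = 1.6215
β_Bellamy = 0.913 × 50.30% / 17.62% = 2.6064
β_P = Σ w_i β_i = 0.16×0.4388 + 0.13×1.0836 + 0.15×1.6215 + 0.56×2.6064 = 1.9139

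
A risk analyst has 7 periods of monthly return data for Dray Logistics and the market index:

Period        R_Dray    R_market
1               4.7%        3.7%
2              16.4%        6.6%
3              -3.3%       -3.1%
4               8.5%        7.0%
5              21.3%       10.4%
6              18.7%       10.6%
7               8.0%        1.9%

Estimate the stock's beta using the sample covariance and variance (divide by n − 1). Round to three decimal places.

1.650

Mean R_i = (4.7 + 16.4 − 3.3 + 8.5 + 21.3 + 18.7 + 8.0) / 7 = 10.6143%
Mean R_m = (3.7 + 6.6 − 3.1 + 7.0 + 10.4 + 10.6 + 1.9) / 7 = 5.3000%
Σ(R_i − R̄_i)(R_m − R̄_m) = 236.5100  ⇒  Cov = 236.5100 / 6 = 39.4183
Σ(R_m − R̄_m)² = 143.3600  ⇒  Var(R_m) = 143.3600 / 6 = 23.8933
β = Cov / Var(R_m) = 39.4183 / 23.8933 = 1.6498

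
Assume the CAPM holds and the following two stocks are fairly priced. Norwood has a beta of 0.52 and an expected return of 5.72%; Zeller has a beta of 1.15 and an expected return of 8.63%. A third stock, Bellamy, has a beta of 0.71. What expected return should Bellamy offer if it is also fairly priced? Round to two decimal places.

6.60%

MRP (SML slope) = (8.63% − 5.72%) / (1.15 − 0.52) = 2.91% / 0.63 = 4.6190%
R_f (intercept) = 5.72% − 0.52 × 4.6190% = 3.3181%
E(R_Bellamy) = R_f + β × MRP = 3.3181% + 0.71 × 4.6190% = 6.60%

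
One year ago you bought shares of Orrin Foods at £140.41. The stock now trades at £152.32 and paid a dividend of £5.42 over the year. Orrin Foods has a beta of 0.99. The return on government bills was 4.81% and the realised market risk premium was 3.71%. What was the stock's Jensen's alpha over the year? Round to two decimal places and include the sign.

Realised HPR = (P1 + D1 − P0) / P0 = (152.32 + 5.42 − 140.41) / 140.41 = 17.33 / 140.41 = 12.3424%
CAPM required = R_f + β·MRP = 4.81% + 0.99 × 3.71% = 8.4829%
α = realised − required = 12.3424% − 8.4829% = +3.86%

+3.86%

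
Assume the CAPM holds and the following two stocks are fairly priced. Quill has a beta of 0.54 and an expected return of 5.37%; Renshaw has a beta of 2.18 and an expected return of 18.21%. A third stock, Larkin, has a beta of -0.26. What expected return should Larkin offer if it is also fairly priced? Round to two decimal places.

MRP (SML slope) = (18.21% − 5.37%) / (2.18 − 0.54) = 12.84% / 1.64 = 7.8293%
R_f (intercept) = 5.37% − 0.54 × 7.8293% = 1.1422%
E(R_Larkin) = R_f + β × MRP = 1.1422% + -0.26 × 7.8293% = -0.89%

-0.89%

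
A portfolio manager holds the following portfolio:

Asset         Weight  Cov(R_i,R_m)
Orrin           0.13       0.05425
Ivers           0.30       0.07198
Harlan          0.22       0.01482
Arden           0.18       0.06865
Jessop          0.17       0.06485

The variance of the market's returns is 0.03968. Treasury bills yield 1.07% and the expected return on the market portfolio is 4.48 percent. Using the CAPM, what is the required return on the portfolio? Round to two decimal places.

β_Orrin = 0.05425 / 0.03968 = 1.3672
β_Ivers = 0.07198 / 0.03968 = 1.8140
β_Harlan = 0.01482 / 0.03968 = 0.3735
β_Arden = 0.06865 / 0.03968 = 1.7301
β_Jessop = 0.06485 / 0.03968 = 1.6343
β_P = Σ w_i β_i = 0.13×1.3672 + 0.30×1.8140 + 0.22×0.3735 + 0.18×1.7301 + 0.17×1.6343 = 1.3934
MRP = 4.48% − 1.07% = 3.41%
E(R_P) = R_f + β_P × MRP = 1.07% + 1.3934 × 3.41% = 5.82%

5.82%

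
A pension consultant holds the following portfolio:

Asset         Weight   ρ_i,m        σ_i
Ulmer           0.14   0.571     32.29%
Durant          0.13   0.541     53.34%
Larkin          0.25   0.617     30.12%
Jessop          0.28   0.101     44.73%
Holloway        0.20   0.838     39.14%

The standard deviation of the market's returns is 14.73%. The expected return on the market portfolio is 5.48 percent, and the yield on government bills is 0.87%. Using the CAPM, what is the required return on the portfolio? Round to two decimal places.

6.75%

β_Ulmer = 0.571 × 32.29% / 14.73% = 1.2517
β_Durant = 0.541 × 53.34% / 14.73% = 1.9591
β_Larkin = 0.617 × 30.12% / 14.73% = 1.2616
β_Jessop = 0.101 × 44.73% / 14.73% = 0.3067
β_Holloway = 0.838 × 39.14% / 14.73% = 2.2267
β_P = Σ w_i β_i = 0.14×1.2517 + 0.13×1.9591 + 0.25×1.2616 + 0.28×0.3067 + 0.20×2.2267 = 1.2765
MRP = 5.48% − 0.87% = 4.61%
E(R_P) = R_f + β_P × MRP = 0.87% + 1.2765 × 4.61% = 6.75%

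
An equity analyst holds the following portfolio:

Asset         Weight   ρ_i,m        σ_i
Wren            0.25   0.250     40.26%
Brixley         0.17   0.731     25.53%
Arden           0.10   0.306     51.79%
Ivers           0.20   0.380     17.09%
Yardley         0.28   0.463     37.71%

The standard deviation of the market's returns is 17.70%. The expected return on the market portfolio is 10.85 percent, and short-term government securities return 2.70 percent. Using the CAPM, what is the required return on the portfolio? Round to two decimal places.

β_Wren = 0.250 × 40.26% / 17.70% = 0.5686
β_Brixley = 0.731 × 25.53% / 17.70% = 1.0544
β_Arden = 0.306 × 51.79% / 17.70% = 0.8954
β_Ivers = 0.380 × 17.09% / 17.70% = 0.3669
β_Yardley = 0.463 × 37.71% / 17.70% = 0.9864
β_P = Σ w_i β_i = 0.25×0.5686 + 0.17×1.0544 + 0.10×0.8954 + 0.20×0.3669 + 0.28×0.9864 = 0.7605
MRP = 10.85% − 2.70% = 8.15%
E(R_P) = R_f + β_P × MRP = 2.70% + 0.7605 × 8.15% = 8.90%

8.90%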